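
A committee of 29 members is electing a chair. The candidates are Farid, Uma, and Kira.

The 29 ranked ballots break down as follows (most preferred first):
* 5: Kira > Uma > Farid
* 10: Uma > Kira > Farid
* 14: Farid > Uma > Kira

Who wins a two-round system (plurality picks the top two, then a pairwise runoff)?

Round 1 first-place votes: Farid 14, Uma 10, Kira 5. Farid and Uma advance.
Runoff: Farid is ranked above Uma on 14 ballots, Uma above Farid on 15.

Uma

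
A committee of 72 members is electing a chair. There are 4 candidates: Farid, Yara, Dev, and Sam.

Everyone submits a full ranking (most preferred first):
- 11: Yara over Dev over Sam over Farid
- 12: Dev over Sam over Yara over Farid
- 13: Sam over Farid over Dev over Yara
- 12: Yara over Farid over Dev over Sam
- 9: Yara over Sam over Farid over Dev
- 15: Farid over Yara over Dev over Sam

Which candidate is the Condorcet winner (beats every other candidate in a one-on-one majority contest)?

Yara

Yara vs Farid: 44–28
Yara vs Dev: 47–25
Yara vs Sam: 47–25
Yara beats every other candidate.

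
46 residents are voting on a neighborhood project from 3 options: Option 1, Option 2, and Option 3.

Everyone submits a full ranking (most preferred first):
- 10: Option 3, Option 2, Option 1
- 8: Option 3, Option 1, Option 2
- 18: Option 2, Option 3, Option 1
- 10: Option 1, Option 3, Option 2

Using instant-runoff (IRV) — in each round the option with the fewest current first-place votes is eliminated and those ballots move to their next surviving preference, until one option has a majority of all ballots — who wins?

Option 3

Round 1: Option 1 10, Option 2 18, Option 3 18. Option 1 eliminated.
Round 2: Option 2 18, Option 3 28. Option 3 has a majority (≥24).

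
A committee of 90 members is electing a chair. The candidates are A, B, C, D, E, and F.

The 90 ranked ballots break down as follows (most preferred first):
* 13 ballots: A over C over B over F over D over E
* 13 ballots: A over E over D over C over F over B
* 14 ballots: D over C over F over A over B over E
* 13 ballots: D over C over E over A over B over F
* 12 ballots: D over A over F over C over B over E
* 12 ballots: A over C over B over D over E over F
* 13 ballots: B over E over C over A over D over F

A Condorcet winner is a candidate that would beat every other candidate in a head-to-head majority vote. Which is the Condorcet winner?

A

A vs B: 77–13
A vs C: 50–40
A vs D: 51–39
A vs E: 64–26
A vs F: 76–14
A beats every other candidate.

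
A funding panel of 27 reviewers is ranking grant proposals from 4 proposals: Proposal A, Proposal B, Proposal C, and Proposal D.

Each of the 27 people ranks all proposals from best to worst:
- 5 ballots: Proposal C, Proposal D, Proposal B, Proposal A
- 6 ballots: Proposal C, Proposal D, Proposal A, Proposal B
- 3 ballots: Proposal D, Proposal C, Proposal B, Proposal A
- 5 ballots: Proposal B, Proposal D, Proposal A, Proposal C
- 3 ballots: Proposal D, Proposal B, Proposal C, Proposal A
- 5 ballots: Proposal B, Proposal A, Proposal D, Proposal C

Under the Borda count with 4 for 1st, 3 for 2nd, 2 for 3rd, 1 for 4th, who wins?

Proposal A: 5×1 + 6×2 + 3×1 + 5×2 + 3×1 + 5×3 = 48
Proposal B: 5×2 + 6×1 + 3×2 + 5×4 + 3×3 + 5×4 = 71
Proposal C: 5×4 + 6×4 + 3×3 + 5×1 + 3×2 + 5×1 = 69
Proposal D: 5×3 + 6×3 + 3×4 + 5×3 + 3×4 + 5×2 = 82

Proposal D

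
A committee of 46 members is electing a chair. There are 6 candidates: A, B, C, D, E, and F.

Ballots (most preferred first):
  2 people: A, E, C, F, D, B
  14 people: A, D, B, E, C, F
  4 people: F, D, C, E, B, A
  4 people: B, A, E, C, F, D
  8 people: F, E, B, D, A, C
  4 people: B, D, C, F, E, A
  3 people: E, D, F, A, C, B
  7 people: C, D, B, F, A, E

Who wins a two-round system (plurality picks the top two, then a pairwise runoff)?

F

Round 1 first-place votes: A 16, B 8, C 7, D 0, E 3, F 12. A and F advance.
Runoff: A is ranked above F on 20 ballots, F above A on 26.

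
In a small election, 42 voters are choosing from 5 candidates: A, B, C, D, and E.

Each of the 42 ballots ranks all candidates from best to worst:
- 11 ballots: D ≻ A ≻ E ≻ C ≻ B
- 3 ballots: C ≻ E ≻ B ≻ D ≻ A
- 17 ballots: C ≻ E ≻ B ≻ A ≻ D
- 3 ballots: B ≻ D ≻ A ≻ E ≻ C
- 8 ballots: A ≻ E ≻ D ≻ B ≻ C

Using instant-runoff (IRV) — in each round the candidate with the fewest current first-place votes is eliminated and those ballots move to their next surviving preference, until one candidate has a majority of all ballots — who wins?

Round 1: A 8, B 3, C 20, D 11, E 0. E eliminated.
Round 2: A 8, B 3, C 20, D 11. B eliminated.
Round 3: A 8, C 20, D 14. A eliminated.
Round 4: C 20, D 22. D has a majority (≥22).

D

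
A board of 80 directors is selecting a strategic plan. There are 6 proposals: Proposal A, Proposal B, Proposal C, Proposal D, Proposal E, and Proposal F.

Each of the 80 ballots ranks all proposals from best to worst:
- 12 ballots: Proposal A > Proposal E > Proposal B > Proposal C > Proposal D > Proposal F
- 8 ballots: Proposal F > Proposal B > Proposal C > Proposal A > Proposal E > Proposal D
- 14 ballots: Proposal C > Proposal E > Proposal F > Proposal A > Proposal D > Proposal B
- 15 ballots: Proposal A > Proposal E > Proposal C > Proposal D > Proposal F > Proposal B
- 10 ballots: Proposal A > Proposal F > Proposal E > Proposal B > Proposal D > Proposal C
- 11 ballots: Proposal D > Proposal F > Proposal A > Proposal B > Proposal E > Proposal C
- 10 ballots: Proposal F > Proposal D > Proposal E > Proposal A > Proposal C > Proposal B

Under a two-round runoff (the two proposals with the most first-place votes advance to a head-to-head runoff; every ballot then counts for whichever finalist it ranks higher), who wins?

Round 1 first-place votes: Proposal A 37, Proposal B 0, Proposal C 14, Proposal D 11, Proposal E 0, Proposal F 18. Proposal A and Proposal F advance.
Runoff: Proposal A is ranked above Proposal F on 37 ballots, Proposal F above Proposal A on 43.

Proposal F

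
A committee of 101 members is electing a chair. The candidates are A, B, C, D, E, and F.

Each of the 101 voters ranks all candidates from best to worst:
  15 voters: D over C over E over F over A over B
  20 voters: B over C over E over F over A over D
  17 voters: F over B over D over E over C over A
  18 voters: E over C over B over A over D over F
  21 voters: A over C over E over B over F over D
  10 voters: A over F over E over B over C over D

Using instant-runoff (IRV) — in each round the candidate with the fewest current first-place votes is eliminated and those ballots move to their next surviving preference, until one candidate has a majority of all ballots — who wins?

E

Round 1: A 31, B 20, C 0, D 15, E 18, F 17. C eliminated.
Round 2: A 31, B 20, D 15, E 18, F 17. D eliminated.
Round 3: A 31, B 20, E 33, F 17. F eliminated.
Round 4: A 31, B 37, E 33. A eliminated.
Round 5: B 37, E 64. E has a majority (≥51).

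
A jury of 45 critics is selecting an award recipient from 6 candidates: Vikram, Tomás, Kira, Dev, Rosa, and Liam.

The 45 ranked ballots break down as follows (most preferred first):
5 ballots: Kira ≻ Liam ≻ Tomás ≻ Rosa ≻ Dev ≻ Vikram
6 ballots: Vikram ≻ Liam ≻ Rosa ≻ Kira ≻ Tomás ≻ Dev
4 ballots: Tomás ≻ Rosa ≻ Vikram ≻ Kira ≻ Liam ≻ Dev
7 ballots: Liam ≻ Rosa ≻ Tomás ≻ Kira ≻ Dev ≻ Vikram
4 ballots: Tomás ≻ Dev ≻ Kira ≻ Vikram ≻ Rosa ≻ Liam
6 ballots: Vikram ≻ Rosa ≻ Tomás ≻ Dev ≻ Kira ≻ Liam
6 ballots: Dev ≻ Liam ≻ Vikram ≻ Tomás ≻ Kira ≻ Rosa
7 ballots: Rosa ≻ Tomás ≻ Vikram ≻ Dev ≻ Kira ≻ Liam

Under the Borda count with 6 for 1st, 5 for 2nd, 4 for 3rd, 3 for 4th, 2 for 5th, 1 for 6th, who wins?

Vikram: 5×1 + 6×6 + 4×4 + 7×1 + 4×3 + 6×6 + 6×4 + 7×4 = 164
Tomás: 5×4 + 6×2 + 4×6 + 7×4 + 4×6 + 6×4 + 6×3 + 7×5 = 185
Kira: 5×6 + 6×3 + 4×3 + 7×3 + 4×4 + 6×2 + 6×2 + 7×2 = 135
Dev: 5×2 + 6×1 + 4×1 + 7×2 + 4×5 + 6×3 + 6×6 + 7×3 = 129
Rosa: 5×3 + 6×4 + 4×5 + 7×5 + 4×2 + 6×5 + 6×1 + 7×6 = 180
Liam: 5×5 + 6×5 + 4×2 + 7×6 + 4×1 + 6×1 + 6×5 + 7×1 = 152

Tomás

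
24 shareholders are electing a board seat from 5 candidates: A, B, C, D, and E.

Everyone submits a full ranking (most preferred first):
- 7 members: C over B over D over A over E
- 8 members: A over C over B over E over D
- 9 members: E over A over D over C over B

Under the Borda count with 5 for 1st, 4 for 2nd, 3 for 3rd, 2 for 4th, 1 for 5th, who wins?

A: 7×2 + 8×5 + 9×4 = 90
B: 7×4 + 8×3 + 9×1 = 61
C: 7×5 + 8×4 + 9×2 = 85
D: 7×3 + 8×1 + 9×3 = 56
E: 7×1 + 8×2 + 9×5 = 68

A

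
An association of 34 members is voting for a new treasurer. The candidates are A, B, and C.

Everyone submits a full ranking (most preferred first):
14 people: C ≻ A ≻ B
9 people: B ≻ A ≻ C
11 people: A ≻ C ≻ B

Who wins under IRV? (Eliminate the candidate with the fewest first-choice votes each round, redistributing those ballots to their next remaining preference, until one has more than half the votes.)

Round 1: A 11, B 9, C 14. B eliminated.
Round 2: A 20, C 14. A has a majority (≥18).

A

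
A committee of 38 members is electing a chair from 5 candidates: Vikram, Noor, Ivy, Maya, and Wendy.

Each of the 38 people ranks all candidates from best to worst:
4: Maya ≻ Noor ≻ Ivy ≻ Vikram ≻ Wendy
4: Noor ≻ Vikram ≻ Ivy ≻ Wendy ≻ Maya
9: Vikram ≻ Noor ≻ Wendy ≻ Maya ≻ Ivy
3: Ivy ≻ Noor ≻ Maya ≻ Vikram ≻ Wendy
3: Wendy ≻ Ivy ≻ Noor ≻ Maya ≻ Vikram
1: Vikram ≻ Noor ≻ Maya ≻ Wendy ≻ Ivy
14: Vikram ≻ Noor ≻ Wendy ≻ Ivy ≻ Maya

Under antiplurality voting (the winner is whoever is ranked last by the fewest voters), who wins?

Last-place votes: Vikram 3, Noor 0, Ivy 10, Maya 18, Wendy 7.

Noor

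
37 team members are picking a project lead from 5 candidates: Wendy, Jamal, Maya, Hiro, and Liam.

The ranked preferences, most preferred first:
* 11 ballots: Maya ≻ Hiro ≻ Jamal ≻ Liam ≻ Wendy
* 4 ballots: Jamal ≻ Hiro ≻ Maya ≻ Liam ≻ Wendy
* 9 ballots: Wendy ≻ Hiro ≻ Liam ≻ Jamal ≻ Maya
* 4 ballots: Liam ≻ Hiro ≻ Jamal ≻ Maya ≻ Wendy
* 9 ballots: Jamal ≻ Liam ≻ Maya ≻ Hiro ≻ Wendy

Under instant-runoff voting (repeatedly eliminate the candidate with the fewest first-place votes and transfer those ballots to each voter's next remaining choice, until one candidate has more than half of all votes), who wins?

Round 1: Wendy 9, Jamal 13, Maya 11, Hiro 0, Liam 4. Hiro eliminated.
Round 2: Wendy 9, Jamal 13, Maya 11, Liam 4. Liam eliminated.
Round 3: Wendy 9, Jamal 17, Maya 11. Wendy eliminated.
Round 4: Jamal 26, Maya 11. Jamal has a majority (≥19).

Jamal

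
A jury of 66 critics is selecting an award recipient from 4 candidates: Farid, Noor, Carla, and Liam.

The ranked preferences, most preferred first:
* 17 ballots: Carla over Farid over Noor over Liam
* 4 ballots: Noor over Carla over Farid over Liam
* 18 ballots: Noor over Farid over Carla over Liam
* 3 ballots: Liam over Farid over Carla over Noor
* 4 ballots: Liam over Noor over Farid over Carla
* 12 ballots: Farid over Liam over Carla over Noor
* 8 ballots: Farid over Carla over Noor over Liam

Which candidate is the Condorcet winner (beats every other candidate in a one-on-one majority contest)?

Farid vs Noor: 40–26
Farid vs Carla: 45–21
Farid vs Liam: 59–7
Farid beats every other candidate.

Farid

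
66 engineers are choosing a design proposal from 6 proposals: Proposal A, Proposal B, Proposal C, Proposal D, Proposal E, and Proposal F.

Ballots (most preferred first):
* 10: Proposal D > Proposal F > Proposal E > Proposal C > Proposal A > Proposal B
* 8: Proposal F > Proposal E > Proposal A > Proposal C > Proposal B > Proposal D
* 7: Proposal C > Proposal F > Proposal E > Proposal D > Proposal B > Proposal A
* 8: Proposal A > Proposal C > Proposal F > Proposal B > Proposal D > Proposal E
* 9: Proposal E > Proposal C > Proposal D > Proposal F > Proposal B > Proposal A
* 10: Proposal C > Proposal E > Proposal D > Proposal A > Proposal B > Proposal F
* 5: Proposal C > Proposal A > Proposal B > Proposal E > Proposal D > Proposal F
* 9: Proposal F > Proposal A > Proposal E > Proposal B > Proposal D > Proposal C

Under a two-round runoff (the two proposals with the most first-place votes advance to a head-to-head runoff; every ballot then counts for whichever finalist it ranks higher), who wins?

Proposal C

Round 1 first-place votes: Proposal A 8, Proposal B 0, Proposal C 22, Proposal D 10, Proposal E 9, Proposal F 17. Proposal C and Proposal F advance.
Runoff: Proposal C is ranked above Proposal F on 39 ballots, Proposal F above Proposal C on 27.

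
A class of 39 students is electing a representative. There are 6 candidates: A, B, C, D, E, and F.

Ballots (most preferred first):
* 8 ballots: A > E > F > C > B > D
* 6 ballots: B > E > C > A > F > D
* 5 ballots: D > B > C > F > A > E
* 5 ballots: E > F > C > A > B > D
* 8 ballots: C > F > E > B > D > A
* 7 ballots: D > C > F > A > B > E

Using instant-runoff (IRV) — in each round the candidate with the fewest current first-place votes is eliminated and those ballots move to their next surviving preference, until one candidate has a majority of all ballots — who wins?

C

Round 1: A 8, B 6, C 8, D 12, E 5, F 0. F eliminated.
Round 2: A 8, B 6, C 8, D 12, E 5. E eliminated.
Round 3: A 8, B 6, C 13, D 12. B eliminated.
Round 4: A 8, C 19, D 12. A eliminated.
Round 5: C 27, D 12. C has a majority (≥20).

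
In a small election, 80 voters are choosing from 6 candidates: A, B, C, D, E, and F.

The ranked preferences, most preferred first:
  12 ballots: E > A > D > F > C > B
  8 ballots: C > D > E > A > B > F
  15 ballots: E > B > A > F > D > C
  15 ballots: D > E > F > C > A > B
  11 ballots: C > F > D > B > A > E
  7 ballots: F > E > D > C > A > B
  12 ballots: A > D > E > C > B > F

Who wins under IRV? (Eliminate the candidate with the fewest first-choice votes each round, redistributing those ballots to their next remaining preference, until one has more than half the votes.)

Round 1: A 12, B 0, C 19, D 15, E 27, F 7. B eliminated.
Round 2: A 12, C 19, D 15, E 27, F 7. F eliminated.
Round 3: A 12, C 19, D 15, E 34. A eliminated.
Round 4: C 19, D 27, E 34. C eliminated.
Round 5: D 46, E 34. D has a majority (≥41).

D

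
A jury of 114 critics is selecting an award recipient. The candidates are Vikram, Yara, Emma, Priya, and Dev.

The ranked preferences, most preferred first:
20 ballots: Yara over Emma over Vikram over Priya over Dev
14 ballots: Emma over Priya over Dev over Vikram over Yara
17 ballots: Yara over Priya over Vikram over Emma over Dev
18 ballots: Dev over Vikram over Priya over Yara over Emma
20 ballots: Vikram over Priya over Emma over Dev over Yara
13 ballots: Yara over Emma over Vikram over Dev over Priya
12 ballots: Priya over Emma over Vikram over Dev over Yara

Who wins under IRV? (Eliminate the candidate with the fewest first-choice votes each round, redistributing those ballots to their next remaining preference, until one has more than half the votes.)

Round 1: Vikram 20, Yara 50, Emma 14, Priya 12, Dev 18. Priya eliminated.
Round 2: Vikram 20, Yara 50, Emma 26, Dev 18. Dev eliminated.
Round 3: Vikram 38, Yara 50, Emma 26. Emma eliminated.
Round 4: Vikram 64, Yara 50. Vikram has a majority (≥58).

Vikram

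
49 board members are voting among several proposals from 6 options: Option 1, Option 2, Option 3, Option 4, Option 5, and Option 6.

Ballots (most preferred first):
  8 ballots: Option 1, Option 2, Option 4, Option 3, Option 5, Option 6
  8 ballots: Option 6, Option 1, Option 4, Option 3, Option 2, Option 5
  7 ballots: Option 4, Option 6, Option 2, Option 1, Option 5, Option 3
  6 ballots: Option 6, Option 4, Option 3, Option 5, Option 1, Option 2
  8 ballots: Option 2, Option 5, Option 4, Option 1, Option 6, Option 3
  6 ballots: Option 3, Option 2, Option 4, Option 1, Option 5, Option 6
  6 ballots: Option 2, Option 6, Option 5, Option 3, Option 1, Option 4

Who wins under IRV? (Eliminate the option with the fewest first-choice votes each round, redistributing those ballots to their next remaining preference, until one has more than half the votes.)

Round 1: Option 1 8, Option 2 14, Option 3 6, Option 4 7, Option 5 0, Option 6 14. Option 5 eliminated.
Round 2: Option 1 8, Option 2 14, Option 3 6, Option 4 7, Option 6 14. Option 3 eliminated.
Round 3: Option 1 8, Option 2 20, Option 4 7, Option 6 14. Option 4 eliminated.
Round 4: Option 1 8, Option 2 20, Option 6 21. Option 1 eliminated.
Round 5: Option 2 28, Option 6 21. Option 2 has a majority (≥25).

Option 2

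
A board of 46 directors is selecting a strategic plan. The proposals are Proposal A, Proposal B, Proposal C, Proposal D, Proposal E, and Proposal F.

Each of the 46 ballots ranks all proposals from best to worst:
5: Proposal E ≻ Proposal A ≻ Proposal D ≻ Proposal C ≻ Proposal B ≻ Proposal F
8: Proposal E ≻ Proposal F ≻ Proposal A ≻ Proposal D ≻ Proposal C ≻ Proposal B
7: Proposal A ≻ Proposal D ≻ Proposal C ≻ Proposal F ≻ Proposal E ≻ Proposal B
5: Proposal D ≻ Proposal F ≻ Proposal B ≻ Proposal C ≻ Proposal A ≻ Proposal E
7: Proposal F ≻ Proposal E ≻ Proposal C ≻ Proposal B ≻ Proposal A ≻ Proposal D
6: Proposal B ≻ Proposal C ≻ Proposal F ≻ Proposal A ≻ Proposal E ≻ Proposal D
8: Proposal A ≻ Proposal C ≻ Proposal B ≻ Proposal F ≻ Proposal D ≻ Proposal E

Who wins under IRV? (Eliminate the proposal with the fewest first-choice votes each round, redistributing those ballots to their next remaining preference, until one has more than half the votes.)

Proposal F

Round 1: Proposal A 15, Proposal B 6, Proposal C 0, Proposal D 5, Proposal E 13, Proposal F 7. Proposal C eliminated.
Round 2: Proposal A 15, Proposal B 6, Proposal D 5, Proposal E 13, Proposal F 7. Proposal D eliminated.
Round 3: Proposal A 15, Proposal B 6, Proposal E 13, Proposal F 12. Proposal B eliminated.
Round 4: Proposal A 15, Proposal E 13, Proposal F 18. Proposal E eliminated.
Round 5: Proposal A 20, Proposal F 26. Proposal F has a majority (≥24).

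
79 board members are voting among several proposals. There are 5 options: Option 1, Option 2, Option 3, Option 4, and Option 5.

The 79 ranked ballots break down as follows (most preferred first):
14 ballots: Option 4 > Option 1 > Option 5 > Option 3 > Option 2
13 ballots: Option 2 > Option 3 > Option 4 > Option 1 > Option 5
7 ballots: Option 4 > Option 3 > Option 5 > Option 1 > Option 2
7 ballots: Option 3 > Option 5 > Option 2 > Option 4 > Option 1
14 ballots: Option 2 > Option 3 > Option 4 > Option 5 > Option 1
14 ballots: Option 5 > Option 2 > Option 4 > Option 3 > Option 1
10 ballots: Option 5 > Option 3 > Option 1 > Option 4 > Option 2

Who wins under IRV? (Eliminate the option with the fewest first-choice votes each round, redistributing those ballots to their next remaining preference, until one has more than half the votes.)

Round 1: Option 1 0, Option 2 27, Option 3 7, Option 4 21, Option 5 24. Option 1 eliminated.
Round 2: Option 2 27, Option 3 7, Option 4 21, Option 5 24. Option 3 eliminated.
Round 3: Option 2 27, Option 4 21, Option 5 31. Option 4 eliminated.
Round 4: Option 2 27, Option 5 52. Option 5 has a majority (≥40).

Option 5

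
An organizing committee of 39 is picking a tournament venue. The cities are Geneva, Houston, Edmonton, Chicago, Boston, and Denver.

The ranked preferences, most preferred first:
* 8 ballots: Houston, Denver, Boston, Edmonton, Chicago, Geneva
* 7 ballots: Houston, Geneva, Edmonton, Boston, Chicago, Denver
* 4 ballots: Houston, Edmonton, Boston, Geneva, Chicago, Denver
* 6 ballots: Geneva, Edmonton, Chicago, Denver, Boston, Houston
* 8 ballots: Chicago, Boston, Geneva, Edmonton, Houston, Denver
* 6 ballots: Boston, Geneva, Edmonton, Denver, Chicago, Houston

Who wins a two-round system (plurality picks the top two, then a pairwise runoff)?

Chicago

Round 1 first-place votes: Geneva 6, Houston 19, Edmonton 0, Chicago 8, Boston 6, Denver 0. Houston and Chicago advance.
Runoff: Houston is ranked above Chicago on 19 ballots, Chicago above Houston on 20.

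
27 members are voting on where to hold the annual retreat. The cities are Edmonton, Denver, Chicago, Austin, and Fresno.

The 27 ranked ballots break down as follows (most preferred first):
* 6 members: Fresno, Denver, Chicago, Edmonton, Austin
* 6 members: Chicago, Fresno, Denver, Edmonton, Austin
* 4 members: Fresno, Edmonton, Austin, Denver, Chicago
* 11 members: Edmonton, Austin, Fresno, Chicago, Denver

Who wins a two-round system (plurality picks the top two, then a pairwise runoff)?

Fresno

Round 1 first-place votes: Edmonton 11, Denver 0, Chicago 6, Austin 0, Fresno 10. Edmonton and Fresno advance.
Runoff: Edmonton is ranked above Fresno on 11 ballots, Fresno above Edmonton on 16.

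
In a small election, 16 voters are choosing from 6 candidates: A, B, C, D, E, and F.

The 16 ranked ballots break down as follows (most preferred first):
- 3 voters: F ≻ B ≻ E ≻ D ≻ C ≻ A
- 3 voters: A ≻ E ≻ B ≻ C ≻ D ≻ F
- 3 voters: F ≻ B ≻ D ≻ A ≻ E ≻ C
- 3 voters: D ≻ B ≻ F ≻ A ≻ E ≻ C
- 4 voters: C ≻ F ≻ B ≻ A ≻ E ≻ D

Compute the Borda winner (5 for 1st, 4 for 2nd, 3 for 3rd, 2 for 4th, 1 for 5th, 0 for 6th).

B

A: 3×0 + 3×5 + 3×2 + 3×2 + 4×2 = 35
B: 3×4 + 3×3 + 3×4 + 3×4 + 4×3 = 57
C: 3×1 + 3×2 + 3×0 + 3×0 + 4×5 = 29
D: 3×2 + 3×1 + 3×3 + 3×5 + 4×0 = 33
E: 3×3 + 3×4 + 3×1 + 3×1 + 4×1 = 31
F: 3×5 + 3×0 + 3×5 + 3×3 + 4×4 = 55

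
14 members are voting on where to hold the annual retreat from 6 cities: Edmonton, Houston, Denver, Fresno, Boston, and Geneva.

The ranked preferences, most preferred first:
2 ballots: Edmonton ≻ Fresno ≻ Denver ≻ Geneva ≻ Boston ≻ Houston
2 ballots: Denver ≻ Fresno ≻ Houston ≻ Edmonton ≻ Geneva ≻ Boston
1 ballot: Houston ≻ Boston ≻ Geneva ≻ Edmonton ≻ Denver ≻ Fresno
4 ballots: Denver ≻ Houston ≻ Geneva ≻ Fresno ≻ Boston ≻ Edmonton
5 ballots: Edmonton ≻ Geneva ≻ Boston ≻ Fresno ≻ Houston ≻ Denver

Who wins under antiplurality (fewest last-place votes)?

Geneva

Last-place votes: Edmonton 4, Houston 2, Denver 5, Fresno 1, Boston 2, Geneva 0.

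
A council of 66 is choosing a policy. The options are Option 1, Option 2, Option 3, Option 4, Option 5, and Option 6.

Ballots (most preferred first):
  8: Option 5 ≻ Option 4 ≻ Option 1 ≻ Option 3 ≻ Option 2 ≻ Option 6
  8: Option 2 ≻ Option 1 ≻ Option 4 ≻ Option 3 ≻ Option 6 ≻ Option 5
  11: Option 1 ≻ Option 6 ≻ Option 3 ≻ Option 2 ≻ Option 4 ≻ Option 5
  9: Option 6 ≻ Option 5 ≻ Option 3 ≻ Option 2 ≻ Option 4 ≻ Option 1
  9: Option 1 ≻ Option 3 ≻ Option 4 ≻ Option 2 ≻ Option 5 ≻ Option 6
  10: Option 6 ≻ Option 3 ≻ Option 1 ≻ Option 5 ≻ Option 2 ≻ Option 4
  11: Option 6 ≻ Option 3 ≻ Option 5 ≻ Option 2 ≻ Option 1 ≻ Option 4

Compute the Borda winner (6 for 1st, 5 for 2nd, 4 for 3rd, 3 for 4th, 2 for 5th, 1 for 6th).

Option 3

Option 1: 8×4 + 8×5 + 11×6 + 9×1 + 9×6 + 10×4 + 11×2 = 263
Option 2: 8×2 + 8×6 + 11×3 + 9×3 + 9×3 + 10×2 + 11×3 = 204
Option 3: 8×3 + 8×3 + 11×4 + 9×4 + 9×5 + 10×5 + 11×5 = 278
Option 4: 8×5 + 8×4 + 11×2 + 9×2 + 9×4 + 10×1 + 11×1 = 169
Option 5: 8×6 + 8×1 + 11×1 + 9×5 + 9×2 + 10×3 + 11×4 = 204
Option 6: 8×1 + 8×2 + 11×5 + 9×6 + 9×1 + 10×6 + 11×6 = 268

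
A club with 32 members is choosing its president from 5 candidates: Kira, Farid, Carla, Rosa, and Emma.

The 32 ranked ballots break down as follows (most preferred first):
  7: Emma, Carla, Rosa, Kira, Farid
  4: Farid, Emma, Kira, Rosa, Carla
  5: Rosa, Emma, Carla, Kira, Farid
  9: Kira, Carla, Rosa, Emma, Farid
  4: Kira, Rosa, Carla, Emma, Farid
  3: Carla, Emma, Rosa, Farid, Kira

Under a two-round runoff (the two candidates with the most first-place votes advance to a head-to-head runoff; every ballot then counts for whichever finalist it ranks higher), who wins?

Round 1 first-place votes: Kira 13, Farid 4, Carla 3, Rosa 5, Emma 7. Kira and Emma advance.
Runoff: Kira is ranked above Emma on 13 ballots, Emma above Kira on 19.

Emma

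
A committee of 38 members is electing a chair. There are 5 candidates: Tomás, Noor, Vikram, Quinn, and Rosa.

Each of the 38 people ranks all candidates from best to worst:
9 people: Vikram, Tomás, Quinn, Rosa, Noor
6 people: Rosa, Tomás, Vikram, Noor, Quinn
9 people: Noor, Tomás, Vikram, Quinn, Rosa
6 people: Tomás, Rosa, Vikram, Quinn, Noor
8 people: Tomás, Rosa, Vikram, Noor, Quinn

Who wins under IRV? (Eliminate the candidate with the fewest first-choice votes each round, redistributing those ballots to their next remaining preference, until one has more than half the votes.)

Tomás

Round 1: Tomás 14, Noor 9, Vikram 9, Quinn 0, Rosa 6. Quinn eliminated.
Round 2: Tomás 14, Noor 9, Vikram 9, Rosa 6. Rosa eliminated.
Round 3: Tomás 20, Noor 9, Vikram 9. Tomás has a majority (≥20).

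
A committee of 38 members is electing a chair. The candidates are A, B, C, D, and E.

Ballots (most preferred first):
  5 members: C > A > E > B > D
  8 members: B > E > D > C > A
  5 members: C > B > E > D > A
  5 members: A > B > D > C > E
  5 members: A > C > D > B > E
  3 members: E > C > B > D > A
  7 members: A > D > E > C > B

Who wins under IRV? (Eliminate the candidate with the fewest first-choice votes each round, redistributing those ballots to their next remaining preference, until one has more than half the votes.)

Round 1: A 17, B 8, C 10, D 0, E 3. D eliminated.
Round 2: A 17, B 8, C 10, E 3. E eliminated.
Round 3: A 17, B 8, C 13. B eliminated.
Round 4: A 17, C 21. C has a majority (≥20).

C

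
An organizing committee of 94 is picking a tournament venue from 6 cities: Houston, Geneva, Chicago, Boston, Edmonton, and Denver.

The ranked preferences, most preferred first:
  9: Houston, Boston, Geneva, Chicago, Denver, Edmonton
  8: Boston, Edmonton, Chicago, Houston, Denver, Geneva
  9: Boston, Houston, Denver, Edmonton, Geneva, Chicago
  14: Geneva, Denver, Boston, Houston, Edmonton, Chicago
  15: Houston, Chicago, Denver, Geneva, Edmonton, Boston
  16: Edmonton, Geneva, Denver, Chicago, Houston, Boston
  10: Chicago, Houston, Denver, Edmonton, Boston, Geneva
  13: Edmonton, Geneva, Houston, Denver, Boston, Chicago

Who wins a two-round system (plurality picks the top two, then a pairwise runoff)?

Houston

Round 1 first-place votes: Houston 24, Geneva 14, Chicago 10, Boston 17, Edmonton 29, Denver 0. Edmonton and Houston advance.
Runoff: Edmonton is ranked above Houston on 37 ballots, Houston above Edmonton on 57.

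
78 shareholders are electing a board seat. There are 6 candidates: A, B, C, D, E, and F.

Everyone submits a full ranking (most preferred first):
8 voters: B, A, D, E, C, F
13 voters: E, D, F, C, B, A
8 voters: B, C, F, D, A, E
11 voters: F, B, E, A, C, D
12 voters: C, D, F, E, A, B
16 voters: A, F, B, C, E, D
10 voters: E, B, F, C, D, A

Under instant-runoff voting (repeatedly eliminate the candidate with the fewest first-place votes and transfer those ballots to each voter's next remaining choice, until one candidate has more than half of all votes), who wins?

Round 1: A 16, B 16, C 12, D 0, E 23, F 11. D eliminated.
Round 2: A 16, B 16, C 12, E 23, F 11. F eliminated.
Round 3: A 16, B 27, C 12, E 23. C eliminated.
Round 4: A 16, B 27, E 35. A eliminated.
Round 5: B 43, E 35. B has a majority (≥40).

B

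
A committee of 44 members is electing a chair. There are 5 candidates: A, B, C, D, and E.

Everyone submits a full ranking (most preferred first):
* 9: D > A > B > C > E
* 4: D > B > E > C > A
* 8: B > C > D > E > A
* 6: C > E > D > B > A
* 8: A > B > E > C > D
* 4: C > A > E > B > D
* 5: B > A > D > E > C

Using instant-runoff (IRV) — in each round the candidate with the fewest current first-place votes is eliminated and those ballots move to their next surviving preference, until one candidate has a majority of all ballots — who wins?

B

Round 1: A 8, B 13, C 10, D 13, E 0. E eliminated.
Round 2: A 8, B 13, C 10, D 13. A eliminated.
Round 3: B 21, C 10, D 13. C eliminated.
Round 4: B 25, D 19. B has a majority (≥23).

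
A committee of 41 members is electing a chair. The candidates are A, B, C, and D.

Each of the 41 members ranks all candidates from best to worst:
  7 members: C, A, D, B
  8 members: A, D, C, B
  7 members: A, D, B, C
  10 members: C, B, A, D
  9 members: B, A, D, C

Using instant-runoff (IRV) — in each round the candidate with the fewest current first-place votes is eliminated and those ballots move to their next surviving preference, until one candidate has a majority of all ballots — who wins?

Round 1: A 15, B 9, C 17, D 0. D eliminated.
Round 2: A 15, B 9, C 17. B eliminated.
Round 3: A 24, C 17. A has a majority (≥21).

A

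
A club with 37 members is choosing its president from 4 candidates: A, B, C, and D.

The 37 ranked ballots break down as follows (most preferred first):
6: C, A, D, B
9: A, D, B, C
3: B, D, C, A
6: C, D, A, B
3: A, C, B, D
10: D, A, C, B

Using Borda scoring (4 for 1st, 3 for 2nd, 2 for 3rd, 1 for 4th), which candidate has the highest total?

A: 6×3 + 9×4 + 3×1 + 6×2 + 3×4 + 10×3 = 111
B: 6×1 + 9×2 + 3×4 + 6×1 + 3×2 + 10×1 = 58
C: 6×4 + 9×1 + 3×2 + 6×4 + 3×3 + 10×2 = 92
D: 6×2 + 9×3 + 3×3 + 6×3 + 3×1 + 10×4 = 109

A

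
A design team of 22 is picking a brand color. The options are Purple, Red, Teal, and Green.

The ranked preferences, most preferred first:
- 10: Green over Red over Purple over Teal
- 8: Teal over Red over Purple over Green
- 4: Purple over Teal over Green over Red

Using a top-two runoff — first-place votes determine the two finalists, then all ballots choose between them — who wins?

Teal

Round 1 first-place votes: Purple 4, Red 0, Teal 8, Green 10. Green and Teal advance.
Runoff: Green is ranked above Teal on 10 ballots, Teal above Green on 12.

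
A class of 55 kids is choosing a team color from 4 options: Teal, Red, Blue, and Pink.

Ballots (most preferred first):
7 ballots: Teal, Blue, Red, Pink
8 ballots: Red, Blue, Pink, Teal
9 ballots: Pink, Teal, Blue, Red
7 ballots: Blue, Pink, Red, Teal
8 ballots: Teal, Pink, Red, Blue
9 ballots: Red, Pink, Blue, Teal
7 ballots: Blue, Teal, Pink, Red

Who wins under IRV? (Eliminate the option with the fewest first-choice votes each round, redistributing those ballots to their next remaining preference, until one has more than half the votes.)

Round 1: Teal 15, Red 17, Blue 14, Pink 9. Pink eliminated.
Round 2: Teal 24, Red 17, Blue 14. Blue eliminated.
Round 3: Teal 31, Red 24. Teal has a majority (≥28).

Teal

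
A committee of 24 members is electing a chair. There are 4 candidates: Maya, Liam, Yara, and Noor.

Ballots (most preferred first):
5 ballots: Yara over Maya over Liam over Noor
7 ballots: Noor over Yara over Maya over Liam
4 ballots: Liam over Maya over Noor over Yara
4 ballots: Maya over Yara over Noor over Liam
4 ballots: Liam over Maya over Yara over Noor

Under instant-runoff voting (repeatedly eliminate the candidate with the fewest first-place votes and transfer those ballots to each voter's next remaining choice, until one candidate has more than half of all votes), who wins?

Round 1: Maya 4, Liam 8, Yara 5, Noor 7. Maya eliminated.
Round 2: Liam 8, Yara 9, Noor 7. Noor eliminated.
Round 3: Liam 8, Yara 16. Yara has a majority (≥13).

Yara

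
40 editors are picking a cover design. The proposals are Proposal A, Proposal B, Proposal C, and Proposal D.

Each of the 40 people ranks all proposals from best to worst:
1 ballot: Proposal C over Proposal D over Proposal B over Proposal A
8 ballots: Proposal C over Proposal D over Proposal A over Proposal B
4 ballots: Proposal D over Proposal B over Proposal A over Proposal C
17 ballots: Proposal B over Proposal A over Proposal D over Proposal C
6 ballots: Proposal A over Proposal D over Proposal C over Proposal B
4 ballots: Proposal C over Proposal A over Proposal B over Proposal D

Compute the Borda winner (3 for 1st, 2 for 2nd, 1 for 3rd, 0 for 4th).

Proposal A: 1×0 + 8×1 + 4×1 + 17×2 + 6×3 + 4×2 = 72
Proposal B: 1×1 + 8×0 + 4×2 + 17×3 + 6×0 + 4×1 = 64
Proposal C: 1×3 + 8×3 + 4×0 + 17×0 + 6×1 + 4×3 = 45
Proposal D: 1×2 + 8×2 + 4×3 + 17×1 + 6×2 + 4×0 = 59

Proposal A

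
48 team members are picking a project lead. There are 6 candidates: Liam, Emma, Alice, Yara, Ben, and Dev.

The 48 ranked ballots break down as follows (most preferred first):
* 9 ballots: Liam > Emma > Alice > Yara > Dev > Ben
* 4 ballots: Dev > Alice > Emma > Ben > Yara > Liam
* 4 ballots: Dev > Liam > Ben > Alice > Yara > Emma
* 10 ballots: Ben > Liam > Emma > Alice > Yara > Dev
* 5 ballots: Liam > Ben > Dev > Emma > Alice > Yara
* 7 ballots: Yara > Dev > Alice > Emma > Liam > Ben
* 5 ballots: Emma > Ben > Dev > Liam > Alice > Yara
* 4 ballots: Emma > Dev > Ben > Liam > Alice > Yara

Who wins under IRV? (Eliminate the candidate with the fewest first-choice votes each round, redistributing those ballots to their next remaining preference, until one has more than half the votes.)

Dev

Round 1: Liam 14, Emma 9, Alice 0, Yara 7, Ben 10, Dev 8. Alice eliminated.
Round 2: Liam 14, Emma 9, Yara 7, Ben 10, Dev 8. Yara eliminated.
Round 3: Liam 14, Emma 9, Ben 10, Dev 15. Emma eliminated.
Round 4: Liam 14, Ben 15, Dev 19. Liam eliminated.
Round 5: Ben 20, Dev 28. Dev has a majority (≥25).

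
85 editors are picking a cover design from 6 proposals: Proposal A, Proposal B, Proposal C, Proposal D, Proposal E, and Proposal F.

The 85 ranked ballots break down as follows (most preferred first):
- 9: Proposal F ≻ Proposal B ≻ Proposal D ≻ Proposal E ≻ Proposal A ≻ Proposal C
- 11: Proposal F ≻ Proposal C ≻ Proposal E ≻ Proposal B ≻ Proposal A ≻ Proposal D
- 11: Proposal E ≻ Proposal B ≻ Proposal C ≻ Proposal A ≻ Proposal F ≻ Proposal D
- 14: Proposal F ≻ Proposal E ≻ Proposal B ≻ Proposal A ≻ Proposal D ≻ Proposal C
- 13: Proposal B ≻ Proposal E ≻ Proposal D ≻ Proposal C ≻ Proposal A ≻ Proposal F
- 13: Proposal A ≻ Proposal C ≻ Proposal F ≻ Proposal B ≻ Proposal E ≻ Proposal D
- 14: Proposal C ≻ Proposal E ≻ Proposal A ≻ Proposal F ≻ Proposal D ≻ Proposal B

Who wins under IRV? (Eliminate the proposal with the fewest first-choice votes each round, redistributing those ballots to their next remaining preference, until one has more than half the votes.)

Round 1: Proposal A 13, Proposal B 13, Proposal C 14, Proposal D 0, Proposal E 11, Proposal F 34. Proposal D eliminated.
Round 2: Proposal A 13, Proposal B 13, Proposal C 14, Proposal E 11, Proposal F 34. Proposal E eliminated.
Round 3: Proposal A 13, Proposal B 24, Proposal C 14, Proposal F 34. Proposal A eliminated.
Round 4: Proposal B 24, Proposal C 27, Proposal F 34. Proposal B eliminated.
Round 5: Proposal C 51, Proposal F 34. Proposal C has a majority (≥43).

Proposal C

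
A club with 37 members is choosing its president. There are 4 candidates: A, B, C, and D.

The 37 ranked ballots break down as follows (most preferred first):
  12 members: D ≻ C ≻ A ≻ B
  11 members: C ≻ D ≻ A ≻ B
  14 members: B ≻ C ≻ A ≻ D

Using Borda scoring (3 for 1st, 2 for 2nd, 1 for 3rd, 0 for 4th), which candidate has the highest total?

A: 12×1 + 11×1 + 14×1 = 37
B: 12×0 + 11×0 + 14×3 = 42
C: 12×2 + 11×3 + 14×2 = 85
D: 12×3 + 11×2 + 14×0 = 58

C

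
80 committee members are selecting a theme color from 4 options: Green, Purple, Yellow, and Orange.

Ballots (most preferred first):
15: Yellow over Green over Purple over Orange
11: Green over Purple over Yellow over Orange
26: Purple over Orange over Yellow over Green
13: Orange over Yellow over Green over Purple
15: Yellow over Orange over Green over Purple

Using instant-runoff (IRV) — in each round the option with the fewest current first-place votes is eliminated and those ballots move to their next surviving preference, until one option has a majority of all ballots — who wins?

Round 1: Green 11, Purple 26, Yellow 30, Orange 13. Green eliminated.
Round 2: Purple 37, Yellow 30, Orange 13. Orange eliminated.
Round 3: Purple 37, Yellow 43. Yellow has a majority (≥41).

Yellow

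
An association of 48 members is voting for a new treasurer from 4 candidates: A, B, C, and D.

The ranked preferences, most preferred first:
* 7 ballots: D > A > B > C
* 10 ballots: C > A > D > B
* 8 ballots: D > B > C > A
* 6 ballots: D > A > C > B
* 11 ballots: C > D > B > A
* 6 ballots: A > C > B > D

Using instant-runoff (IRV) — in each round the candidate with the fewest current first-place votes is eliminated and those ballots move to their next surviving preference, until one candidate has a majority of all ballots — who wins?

C

Round 1: A 6, B 0, C 21, D 21. B eliminated.
Round 2: A 6, C 21, D 21. A eliminated.
Round 3: C 27, D 21. C has a majority (≥25).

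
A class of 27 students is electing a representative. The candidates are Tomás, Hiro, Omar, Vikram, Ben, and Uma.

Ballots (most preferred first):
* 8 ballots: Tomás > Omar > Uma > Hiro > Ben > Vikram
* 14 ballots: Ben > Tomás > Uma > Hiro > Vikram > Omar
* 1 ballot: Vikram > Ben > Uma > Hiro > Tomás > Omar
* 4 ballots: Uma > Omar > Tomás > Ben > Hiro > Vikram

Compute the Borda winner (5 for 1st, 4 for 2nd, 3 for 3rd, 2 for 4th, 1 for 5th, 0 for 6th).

Tomás

Tomás: 8×5 + 14×4 + 1×1 + 4×3 = 109
Hiro: 8×2 + 14×2 + 1×2 + 4×1 = 50
Omar: 8×4 + 14×0 + 1×0 + 4×4 = 48
Vikram: 8×0 + 14×1 + 1×5 + 4×0 = 19
Ben: 8×1 + 14×5 + 1×4 + 4×2 = 90
Uma: 8×3 + 14×3 + 1×3 + 4×5 = 89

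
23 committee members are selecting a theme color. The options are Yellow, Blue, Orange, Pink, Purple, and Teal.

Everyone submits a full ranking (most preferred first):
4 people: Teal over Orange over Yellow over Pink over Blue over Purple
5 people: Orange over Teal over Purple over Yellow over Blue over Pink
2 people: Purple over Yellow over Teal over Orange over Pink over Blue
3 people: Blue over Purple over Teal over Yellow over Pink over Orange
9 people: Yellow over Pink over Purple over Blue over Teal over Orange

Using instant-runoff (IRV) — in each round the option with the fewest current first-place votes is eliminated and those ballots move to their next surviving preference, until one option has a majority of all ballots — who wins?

Round 1: Yellow 9, Blue 3, Orange 5, Pink 0, Purple 2, Teal 4. Pink eliminated.
Round 2: Yellow 9, Blue 3, Orange 5, Purple 2, Teal 4. Purple eliminated.
Round 3: Yellow 11, Blue 3, Orange 5, Teal 4. Blue eliminated.
Round 4: Yellow 11, Orange 5, Teal 7. Orange eliminated.
Round 5: Yellow 11, Teal 12. Teal has a majority (≥12).

Teal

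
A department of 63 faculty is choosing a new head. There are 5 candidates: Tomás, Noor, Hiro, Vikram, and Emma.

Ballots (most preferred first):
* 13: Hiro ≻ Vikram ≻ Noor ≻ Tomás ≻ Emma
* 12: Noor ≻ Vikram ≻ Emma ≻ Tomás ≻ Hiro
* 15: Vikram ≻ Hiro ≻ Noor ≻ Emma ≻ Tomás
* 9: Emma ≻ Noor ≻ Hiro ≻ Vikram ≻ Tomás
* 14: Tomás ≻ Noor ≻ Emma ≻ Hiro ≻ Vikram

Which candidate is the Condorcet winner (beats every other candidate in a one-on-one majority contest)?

Noor vs Tomás: 49–14
Noor vs Hiro: 35–28
Noor vs Vikram: 35–28
Noor vs Emma: 54–9
Noor beats every other candidate.

Noor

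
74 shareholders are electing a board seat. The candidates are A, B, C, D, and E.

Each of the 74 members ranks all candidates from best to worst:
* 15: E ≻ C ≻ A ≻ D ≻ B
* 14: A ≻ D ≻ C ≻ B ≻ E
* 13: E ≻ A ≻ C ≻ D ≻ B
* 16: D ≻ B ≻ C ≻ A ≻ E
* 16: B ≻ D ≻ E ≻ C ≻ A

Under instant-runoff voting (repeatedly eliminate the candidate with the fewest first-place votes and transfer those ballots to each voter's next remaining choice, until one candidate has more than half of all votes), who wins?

Round 1: A 14, B 16, C 0, D 16, E 28. C eliminated.
Round 2: A 14, B 16, D 16, E 28. A eliminated.
Round 3: B 16, D 30, E 28. B eliminated.
Round 4: D 46, E 28. D has a majority (≥38).

D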